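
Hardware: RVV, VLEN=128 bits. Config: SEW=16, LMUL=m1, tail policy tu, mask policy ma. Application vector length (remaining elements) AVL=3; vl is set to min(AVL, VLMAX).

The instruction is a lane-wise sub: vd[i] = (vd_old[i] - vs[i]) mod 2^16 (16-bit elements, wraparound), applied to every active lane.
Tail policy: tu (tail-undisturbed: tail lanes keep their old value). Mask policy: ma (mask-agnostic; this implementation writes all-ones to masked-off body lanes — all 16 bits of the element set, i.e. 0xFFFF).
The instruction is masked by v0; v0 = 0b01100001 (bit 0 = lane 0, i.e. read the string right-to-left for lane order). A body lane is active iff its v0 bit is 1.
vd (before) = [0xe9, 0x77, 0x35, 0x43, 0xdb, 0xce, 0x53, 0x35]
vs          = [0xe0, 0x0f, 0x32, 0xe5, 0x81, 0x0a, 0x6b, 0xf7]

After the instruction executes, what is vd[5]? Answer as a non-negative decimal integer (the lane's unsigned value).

vd[5] = 206

VLMAX = (128 × 1) / 16 = 8 lanes
AVL=3 ≤ VLMAX=8, so vl = 3
[0] sub(0xe9,0xe0) = 0x09
[1] mask-off/ones = 0xffff
[2] mask-off/ones = 0xffff
[3] tail/keep = 0x43
[4] tail/keep = 0xdb
[5] tail/keep = 0xce
[6] tail/keep = 0x53
[7] tail/keep = 0x35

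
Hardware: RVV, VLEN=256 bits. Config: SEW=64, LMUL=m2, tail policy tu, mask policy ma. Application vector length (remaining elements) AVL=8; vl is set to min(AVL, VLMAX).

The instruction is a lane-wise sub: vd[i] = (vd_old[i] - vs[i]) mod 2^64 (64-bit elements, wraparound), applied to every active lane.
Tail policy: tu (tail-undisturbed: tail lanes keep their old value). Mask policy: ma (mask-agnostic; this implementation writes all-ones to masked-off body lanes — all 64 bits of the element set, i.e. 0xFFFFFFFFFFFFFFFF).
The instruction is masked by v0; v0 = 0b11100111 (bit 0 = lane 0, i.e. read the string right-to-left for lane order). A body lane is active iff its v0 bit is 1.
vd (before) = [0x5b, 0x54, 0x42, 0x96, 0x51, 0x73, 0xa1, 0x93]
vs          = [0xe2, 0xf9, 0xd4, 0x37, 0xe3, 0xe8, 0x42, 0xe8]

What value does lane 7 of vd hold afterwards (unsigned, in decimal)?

VLMAX = (256 × 2) / 64 = 8 lanes
vl = min(AVL, VLMAX) = min(8, 8) = 8
[0] sub(0x5b,0xe2) = 0xffffffffffffff79
[1] sub(0x54,0xf9) = 0xffffffffffffff5b
[2] sub(0x42,0xd4) = 0xffffffffffffff6e
[3] mask-off/ones = 0xffffffffffffffff
[4] mask-off/ones = 0xffffffffffffffff
[5] sub(0x73,0xe8) = 0xffffffffffffff8b
[6] sub(0xa1,0x42) = 0x5f
[7] sub(0x93,0xe8) = 0xffffffffffffffab

vd[7] = 18446744073709551531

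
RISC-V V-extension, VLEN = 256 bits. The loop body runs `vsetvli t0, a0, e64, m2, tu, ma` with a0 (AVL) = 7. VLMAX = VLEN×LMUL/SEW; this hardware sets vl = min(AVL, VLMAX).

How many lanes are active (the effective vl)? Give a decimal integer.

vl = 7

VLMAX = VLEN×LMUL/SEW = 256×2/64 = 8
vl = min(AVL, VLMAX) = min(7, 8) = 7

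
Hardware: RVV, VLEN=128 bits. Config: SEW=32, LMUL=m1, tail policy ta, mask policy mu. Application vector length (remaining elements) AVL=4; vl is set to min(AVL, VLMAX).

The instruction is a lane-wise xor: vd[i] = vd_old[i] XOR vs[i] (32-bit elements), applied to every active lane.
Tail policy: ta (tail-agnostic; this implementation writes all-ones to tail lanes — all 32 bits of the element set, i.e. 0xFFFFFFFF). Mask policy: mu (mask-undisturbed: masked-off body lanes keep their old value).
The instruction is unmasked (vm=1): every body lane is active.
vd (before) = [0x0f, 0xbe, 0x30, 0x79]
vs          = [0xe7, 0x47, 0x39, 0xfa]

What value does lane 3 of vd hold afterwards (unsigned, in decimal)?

vd[3] = 131

VLMAX = (128 × 1) / 32 = 4 lanes
vl = min(AVL, VLMAX) = min(4, 4) = 4
  i=0: xor(0x0f,0xe7) → 232
  i=1: xor(0xbe,0x47) → 249
  i=2: xor(0x30,0x39) → 9
  i=3: xor(0x79,0xfa) → 131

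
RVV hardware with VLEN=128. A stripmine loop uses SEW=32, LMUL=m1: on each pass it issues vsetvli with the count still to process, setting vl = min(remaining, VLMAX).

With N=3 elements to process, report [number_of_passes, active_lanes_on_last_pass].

[iterations, last_vl] = [1, 3]

lanes per group: 128·1/32 = 4
iterations = ceil(3/4) = 1; final-pass vl = 3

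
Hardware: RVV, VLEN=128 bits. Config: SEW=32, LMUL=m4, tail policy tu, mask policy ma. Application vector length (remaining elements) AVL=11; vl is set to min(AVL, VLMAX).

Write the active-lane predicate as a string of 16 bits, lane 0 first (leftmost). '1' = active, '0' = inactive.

predicate = 1111111111100000

lanes per group: 128·4/32 = 16
vl ← min(11, 16) = 11
bits (lane 0 leftmost): 1111111111100000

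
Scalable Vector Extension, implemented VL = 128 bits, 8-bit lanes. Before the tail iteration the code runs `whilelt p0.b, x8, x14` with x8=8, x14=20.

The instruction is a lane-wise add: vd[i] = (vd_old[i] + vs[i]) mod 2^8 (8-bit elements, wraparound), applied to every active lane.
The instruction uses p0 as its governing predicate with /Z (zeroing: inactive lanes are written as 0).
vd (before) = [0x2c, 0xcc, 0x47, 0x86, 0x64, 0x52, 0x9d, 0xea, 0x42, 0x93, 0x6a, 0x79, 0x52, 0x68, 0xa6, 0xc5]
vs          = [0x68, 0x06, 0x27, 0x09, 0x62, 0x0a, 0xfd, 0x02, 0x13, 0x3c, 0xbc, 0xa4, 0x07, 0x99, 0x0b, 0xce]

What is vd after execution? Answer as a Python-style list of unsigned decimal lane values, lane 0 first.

vd = [148, 210, 110, 143, 198, 92, 154, 236, 85, 207, 38, 29, 0, 0, 0, 0]

register lanes = 128/8 = 16
p0[j] = (8+j < 20); true for j=0..11 → 12 lanes set
[0] add(0x2c,0x68) = 0x94
[1] add(0xcc,0x06) = 0xd2
[2] add(0x47,0x27) = 0x6e
[3] add(0x86,0x09) = 0x8f
[4] add(0x64,0x62) = 0xc6
[5] add(0x52,0x0a) = 0x5c
[6] add(0x9d,0xfd) = 0x9a
[7] add(0xea,0x02) = 0xec
[8] add(0x42,0x13) = 0x55
[9] add(0x93,0x3c) = 0xcf
[10] add(0x6a,0xbc) = 0x26
[11] add(0x79,0xa4) = 0x1d
[12] tail/zero = 0x00
[13] tail/zero = 0x00
[14] tail/zero = 0x00
[15] tail/zero = 0x00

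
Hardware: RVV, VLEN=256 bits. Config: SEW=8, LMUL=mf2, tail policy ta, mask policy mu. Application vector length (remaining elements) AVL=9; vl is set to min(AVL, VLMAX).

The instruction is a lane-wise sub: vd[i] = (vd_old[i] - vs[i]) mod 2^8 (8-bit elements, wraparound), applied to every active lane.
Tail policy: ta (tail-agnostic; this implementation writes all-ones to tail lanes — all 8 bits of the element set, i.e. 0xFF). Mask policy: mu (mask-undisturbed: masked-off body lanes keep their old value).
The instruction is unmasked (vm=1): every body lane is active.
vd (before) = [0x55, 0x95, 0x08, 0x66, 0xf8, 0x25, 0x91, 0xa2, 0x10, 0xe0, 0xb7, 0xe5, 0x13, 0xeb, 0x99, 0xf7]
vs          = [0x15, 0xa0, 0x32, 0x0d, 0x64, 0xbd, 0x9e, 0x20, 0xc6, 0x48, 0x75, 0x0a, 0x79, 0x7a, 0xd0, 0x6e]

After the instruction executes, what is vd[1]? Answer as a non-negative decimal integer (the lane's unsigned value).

vd[1] = 245

lanes per group: 256·1/2/8 = 16
vl ← min(9, 16) = 9
vd[0] sub(0x55,0x15) -> 0x40
vd[1] sub(0x95,0xa0) -> 0xf5
vd[2] sub(0x08,0x32) -> 0xd6
vd[3] sub(0x66,0x0d) -> 0x59
vd[4] sub(0xf8,0x64) -> 0x94
vd[5] sub(0x25,0xbd) -> 0x68
vd[6] sub(0x91,0x9e) -> 0xf3
vd[7] sub(0xa2,0x20) -> 0x82
vd[8] sub(0x10,0xc6) -> 0x4a
vd[9] tail/ones -> 0xff
vd[10] tail/ones -> 0xff
vd[11] tail/ones -> 0xff
vd[12] tail/ones -> 0xff
vd[13] tail/ones -> 0xff
vd[14] tail/ones -> 0xff
vd[15] tail/ones -> 0xff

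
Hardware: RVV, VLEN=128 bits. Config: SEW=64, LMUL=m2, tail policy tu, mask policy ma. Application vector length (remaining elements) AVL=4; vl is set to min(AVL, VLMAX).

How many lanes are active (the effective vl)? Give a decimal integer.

lanes per group: 128·2/64 = 4
vl ← min(4, 4) = 4

vl = 4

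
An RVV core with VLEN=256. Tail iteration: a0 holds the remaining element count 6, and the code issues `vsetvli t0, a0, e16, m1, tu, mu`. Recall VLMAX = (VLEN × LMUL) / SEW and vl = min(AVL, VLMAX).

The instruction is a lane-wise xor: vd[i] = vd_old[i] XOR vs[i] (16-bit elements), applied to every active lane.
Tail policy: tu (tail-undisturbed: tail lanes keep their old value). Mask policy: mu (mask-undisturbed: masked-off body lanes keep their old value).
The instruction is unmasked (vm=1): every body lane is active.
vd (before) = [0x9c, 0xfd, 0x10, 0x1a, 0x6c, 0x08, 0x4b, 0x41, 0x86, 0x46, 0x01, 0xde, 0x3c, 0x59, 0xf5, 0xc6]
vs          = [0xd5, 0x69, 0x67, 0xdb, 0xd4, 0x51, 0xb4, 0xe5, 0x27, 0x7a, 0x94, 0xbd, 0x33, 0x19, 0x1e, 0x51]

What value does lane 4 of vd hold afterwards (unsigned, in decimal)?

vd[4] = 184

VLMAX = (256 × 1) / 16 = 16 lanes
vl = min(AVL, VLMAX) = min(6, 16) = 6
lane  0: xor(0x9c,0xd5) ⇒ 0x49
lane  1: xor(0xfd,0x69) ⇒ 0x94
lane  2: xor(0x10,0x67) ⇒ 0x77
lane  3: xor(0x1a,0xdb) ⇒ 0xc1
lane  4: xor(0x6c,0xd4) ⇒ 0xb8
lane  5: xor(0x08,0x51) ⇒ 0x59
lane  6: tail/keep ⇒ 0x4b
lane  7: tail/keep ⇒ 0x41
lane  8: tail/keep ⇒ 0x86
lane  9: tail/keep ⇒ 0x46
lane 10: tail/keep ⇒ 0x01
lane 11: tail/keep ⇒ 0xde
lane 12: tail/keep ⇒ 0x3c
lane 13: tail/keep ⇒ 0x59
lane 14: tail/keep ⇒ 0xf5
lane 15: tail/keep ⇒ 0xc6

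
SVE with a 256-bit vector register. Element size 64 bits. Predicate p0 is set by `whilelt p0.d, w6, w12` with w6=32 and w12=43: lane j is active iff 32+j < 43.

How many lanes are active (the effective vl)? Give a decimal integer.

vl = 4

256-bit reg / 64-bit elem → 4 lanes
p0[j] = (32+j < 43); true for j=0..3 → 4 lanes set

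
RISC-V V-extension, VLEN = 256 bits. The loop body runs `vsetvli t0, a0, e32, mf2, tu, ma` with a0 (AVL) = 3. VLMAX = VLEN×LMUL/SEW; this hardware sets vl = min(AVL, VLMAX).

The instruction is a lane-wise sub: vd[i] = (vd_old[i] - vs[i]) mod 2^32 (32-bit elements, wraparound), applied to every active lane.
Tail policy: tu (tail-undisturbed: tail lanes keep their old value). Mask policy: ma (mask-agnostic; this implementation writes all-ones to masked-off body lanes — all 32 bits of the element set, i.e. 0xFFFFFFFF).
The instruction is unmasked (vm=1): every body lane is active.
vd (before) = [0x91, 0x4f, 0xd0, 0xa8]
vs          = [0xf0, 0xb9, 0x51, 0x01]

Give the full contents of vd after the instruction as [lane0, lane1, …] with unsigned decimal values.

lanes per group: 256·1/2/32 = 4
AVL=3 ≤ VLMAX=4, so vl = 3
vd[0] sub(0x91,0xf0) -> 0xffffffa1
vd[1] sub(0x4f,0xb9) -> 0xffffff96
vd[2] sub(0xd0,0x51) -> 0x7f
vd[3] tail/keep -> 0xa8

vd = [4294967201, 4294967190, 127, 168]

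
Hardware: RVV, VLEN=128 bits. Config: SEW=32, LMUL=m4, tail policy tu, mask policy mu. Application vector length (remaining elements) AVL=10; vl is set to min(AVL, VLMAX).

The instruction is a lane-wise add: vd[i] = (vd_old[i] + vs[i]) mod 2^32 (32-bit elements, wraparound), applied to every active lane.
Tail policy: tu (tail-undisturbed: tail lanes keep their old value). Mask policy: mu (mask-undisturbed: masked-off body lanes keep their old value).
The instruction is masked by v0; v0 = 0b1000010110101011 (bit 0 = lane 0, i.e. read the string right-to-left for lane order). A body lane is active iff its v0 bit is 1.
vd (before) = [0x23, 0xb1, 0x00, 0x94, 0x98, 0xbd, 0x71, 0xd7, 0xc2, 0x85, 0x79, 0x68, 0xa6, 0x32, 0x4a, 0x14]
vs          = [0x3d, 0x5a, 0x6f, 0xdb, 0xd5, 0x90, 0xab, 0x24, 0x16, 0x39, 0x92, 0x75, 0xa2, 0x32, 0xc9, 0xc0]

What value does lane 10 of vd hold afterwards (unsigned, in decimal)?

vd[10] = 121

VLMAX = VLEN×LMUL/SEW = 128×4/32 = 16
AVL=10 ≤ VLMAX=16, so vl = 10
  i=0: add(0x23,0x3d) → 96
  i=1: add(0xb1,0x5a) → 267
  i=2: mask-off/keep → 0
  i=3: add(0x94,0xdb) → 367
  i=4: mask-off/keep → 152
  i=5: add(0xbd,0x90) → 333
  i=6: mask-off/keep → 113
  i=7: add(0xd7,0x24) → 251
  i=8: add(0xc2,0x16) → 216
  i=9: mask-off/keep → 133
  i=10: tail/keep → 121
  i=11: tail/keep → 104
  i=12: tail/keep → 166
  i=13: tail/keep → 50
  i=14: tail/keep → 74
  i=15: tail/keep → 20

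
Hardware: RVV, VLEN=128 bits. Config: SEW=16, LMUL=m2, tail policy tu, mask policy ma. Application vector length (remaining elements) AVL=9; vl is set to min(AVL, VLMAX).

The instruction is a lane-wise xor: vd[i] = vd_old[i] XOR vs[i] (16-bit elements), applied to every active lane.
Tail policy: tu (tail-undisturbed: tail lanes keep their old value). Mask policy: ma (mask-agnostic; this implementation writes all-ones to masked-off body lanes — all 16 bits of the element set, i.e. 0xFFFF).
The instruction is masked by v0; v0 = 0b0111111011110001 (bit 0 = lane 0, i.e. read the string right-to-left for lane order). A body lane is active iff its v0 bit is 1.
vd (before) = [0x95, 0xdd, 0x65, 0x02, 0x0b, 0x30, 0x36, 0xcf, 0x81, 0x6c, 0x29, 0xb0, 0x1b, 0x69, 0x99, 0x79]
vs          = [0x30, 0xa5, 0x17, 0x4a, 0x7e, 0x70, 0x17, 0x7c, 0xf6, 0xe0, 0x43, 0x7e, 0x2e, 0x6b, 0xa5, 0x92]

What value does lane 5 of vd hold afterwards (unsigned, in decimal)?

VLMAX = (128 × 2) / 16 = 16 lanes
vl = min(AVL, VLMAX) = min(9, 16) = 9
vd[0] xor(0x95,0x30) -> 0xa5
vd[1] mask-off/ones -> 0xffff
vd[2] mask-off/ones -> 0xffff
vd[3] mask-off/ones -> 0xffff
vd[4] xor(0x0b,0x7e) -> 0x75
vd[5] xor(0x30,0x70) -> 0x40
vd[6] xor(0x36,0x17) -> 0x21
vd[7] xor(0xcf,0x7c) -> 0xb3
vd[8] mask-off/ones -> 0xffff
vd[9] tail/keep -> 0x6c
vd[10] tail/keep -> 0x29
vd[11] tail/keep -> 0xb0
vd[12] tail/keep -> 0x1b
vd[13] tail/keep -> 0x69
vd[14] tail/keep -> 0x99
vd[15] tail/keep -> 0x79

vd[5] = 64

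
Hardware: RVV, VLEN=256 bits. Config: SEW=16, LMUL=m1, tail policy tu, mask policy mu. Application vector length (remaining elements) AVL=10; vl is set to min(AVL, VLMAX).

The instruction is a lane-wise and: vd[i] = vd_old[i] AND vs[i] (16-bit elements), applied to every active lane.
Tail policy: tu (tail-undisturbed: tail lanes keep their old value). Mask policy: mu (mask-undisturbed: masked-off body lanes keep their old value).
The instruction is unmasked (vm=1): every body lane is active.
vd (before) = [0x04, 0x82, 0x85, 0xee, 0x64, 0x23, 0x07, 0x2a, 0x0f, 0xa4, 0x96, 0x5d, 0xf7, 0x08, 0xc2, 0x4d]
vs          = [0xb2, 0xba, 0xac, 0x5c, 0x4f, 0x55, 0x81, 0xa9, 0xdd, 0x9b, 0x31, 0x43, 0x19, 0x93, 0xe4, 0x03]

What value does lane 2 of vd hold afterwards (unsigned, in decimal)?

vd[2] = 132

VLMAX = VLEN×LMUL/SEW = 256×1/16 = 16
vl ← min(10, 16) = 10
vd[0] and(0x04,0xb2) -> 0x00
vd[1] and(0x82,0xba) -> 0x82
vd[2] and(0x85,0xac) -> 0x84
vd[3] and(0xee,0x5c) -> 0x4c
vd[4] and(0x64,0x4f) -> 0x44
vd[5] and(0x23,0x55) -> 0x01
vd[6] and(0x07,0x81) -> 0x01
vd[7] and(0x2a,0xa9) -> 0x28
vd[8] and(0x0f,0xdd) -> 0x0d
vd[9] and(0xa4,0x9b) -> 0x80
vd[10] tail/keep -> 0x96
vd[11] tail/keep -> 0x5d
vd[12] tail/keep -> 0xf7
vd[13] tail/keep -> 0x08
vd[14] tail/keep -> 0xc2
vd[15] tail/keep -> 0x4d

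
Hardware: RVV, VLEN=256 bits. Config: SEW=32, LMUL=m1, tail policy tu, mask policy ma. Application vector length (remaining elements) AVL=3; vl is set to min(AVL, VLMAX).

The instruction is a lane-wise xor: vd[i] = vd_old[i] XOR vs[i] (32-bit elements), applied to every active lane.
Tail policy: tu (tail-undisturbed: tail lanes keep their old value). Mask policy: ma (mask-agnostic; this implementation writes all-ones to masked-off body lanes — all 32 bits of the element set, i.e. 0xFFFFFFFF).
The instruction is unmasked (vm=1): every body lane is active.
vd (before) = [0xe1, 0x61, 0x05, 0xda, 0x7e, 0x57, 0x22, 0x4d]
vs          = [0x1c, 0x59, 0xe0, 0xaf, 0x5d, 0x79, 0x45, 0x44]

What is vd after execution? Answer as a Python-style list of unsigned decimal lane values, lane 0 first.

vd = [253, 56, 229, 218, 126, 87, 34, 77]

VLMAX = VLEN×LMUL/SEW = 256×1/32 = 8
AVL=3 ≤ VLMAX=8, so vl = 3
lane  0: xor(0xe1,0x1c) ⇒ 0xfd
lane  1: xor(0x61,0x59) ⇒ 0x38
lane  2: xor(0x05,0xe0) ⇒ 0xe5
lane  3: tail/keep ⇒ 0xda
lane  4: tail/keep ⇒ 0x7e
lane  5: tail/keep ⇒ 0x57
lane  6: tail/keep ⇒ 0x22
lane  7: tail/keep ⇒ 0x4d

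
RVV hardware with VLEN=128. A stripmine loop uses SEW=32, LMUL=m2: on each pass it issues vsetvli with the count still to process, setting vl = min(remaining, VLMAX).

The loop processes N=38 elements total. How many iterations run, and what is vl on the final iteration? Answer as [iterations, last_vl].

lanes per group: 128·2/32 = 8
N=38: ⌈38/8⌉ = 5 iters; last vl = 38 − 4×8 = 6

[iterations, last_vl] = [5, 6]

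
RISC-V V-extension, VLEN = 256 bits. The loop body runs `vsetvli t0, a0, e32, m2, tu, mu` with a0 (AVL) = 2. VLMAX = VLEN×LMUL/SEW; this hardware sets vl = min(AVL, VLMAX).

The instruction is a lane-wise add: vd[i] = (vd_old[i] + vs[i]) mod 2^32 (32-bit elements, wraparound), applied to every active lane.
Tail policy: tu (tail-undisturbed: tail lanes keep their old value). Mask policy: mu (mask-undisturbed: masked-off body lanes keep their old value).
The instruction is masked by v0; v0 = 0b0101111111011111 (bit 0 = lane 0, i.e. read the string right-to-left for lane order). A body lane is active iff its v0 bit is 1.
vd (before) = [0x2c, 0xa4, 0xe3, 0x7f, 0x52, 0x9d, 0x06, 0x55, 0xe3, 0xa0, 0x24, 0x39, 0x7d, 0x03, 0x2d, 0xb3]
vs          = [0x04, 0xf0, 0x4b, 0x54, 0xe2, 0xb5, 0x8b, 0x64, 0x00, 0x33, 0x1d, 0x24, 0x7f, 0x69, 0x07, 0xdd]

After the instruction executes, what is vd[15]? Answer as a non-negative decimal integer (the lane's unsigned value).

VLMAX = VLEN×LMUL/SEW = 256×2/32 = 16
vl = min(AVL, VLMAX) = min(2, 16) = 2
lane  0: add(0x2c,0x04) ⇒ 0x30
lane  1: add(0xa4,0xf0) ⇒ 0x194
lane  2: tail/keep ⇒ 0xe3
lane  3: tail/keep ⇒ 0x7f
lane  4: tail/keep ⇒ 0x52
lane  5: tail/keep ⇒ 0x9d
lane  6: tail/keep ⇒ 0x06
lane  7: tail/keep ⇒ 0x55
lane  8: tail/keep ⇒ 0xe3
lane  9: tail/keep ⇒ 0xa0
lane 10: tail/keep ⇒ 0x24
lane 11: tail/keep ⇒ 0x39
lane 12: tail/keep ⇒ 0x7d
lane 13: tail/keep ⇒ 0x03
lane 14: tail/keep ⇒ 0x2d
lane 15: tail/keep ⇒ 0xb3

vd[15] = 179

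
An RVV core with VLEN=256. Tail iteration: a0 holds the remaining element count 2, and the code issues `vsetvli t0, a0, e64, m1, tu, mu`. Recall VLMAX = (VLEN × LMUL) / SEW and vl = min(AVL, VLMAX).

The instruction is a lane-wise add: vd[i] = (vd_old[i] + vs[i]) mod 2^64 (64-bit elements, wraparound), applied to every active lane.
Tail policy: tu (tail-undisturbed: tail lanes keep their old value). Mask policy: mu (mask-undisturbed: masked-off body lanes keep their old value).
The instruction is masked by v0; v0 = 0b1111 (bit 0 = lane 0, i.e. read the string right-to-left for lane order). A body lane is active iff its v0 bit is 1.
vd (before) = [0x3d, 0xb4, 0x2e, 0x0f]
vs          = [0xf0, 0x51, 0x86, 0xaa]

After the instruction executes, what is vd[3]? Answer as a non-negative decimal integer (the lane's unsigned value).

vd[3] = 15

lanes per group: 256·1/64 = 4
vl = min(AVL, VLMAX) = min(2, 4) = 2
lane  0: add(0x3d,0xf0) ⇒ 0x12d
lane  1: add(0xb4,0x51) ⇒ 0x105
lane  2: tail/keep ⇒ 0x2e
lane  3: tail/keep ⇒ 0x0f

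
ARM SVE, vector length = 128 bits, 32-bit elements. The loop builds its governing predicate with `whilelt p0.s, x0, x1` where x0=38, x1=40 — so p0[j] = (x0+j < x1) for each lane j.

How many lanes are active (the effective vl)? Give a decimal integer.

lane count: 128 div 32 = 4
p0[j] = (38+j < 40); true for j=0..1 → 2 lanes set

vl = 2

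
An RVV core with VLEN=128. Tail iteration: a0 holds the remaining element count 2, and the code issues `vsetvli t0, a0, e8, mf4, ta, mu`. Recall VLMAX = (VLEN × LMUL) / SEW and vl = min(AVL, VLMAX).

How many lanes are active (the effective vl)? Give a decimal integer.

vl = 2

lanes per group: 128·1/4/8 = 4
vl ← min(2, 4) = 2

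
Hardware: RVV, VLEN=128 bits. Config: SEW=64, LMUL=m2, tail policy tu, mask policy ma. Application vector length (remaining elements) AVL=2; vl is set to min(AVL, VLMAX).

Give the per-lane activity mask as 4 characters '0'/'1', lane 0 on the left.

predicate = 1100

lanes per group: 128·2/64 = 4
vl ← min(2, 4) = 2
bits (lane 0 leftmost): 1100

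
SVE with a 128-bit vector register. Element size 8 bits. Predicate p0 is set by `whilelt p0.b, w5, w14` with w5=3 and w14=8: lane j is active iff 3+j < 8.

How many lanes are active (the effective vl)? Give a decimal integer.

vl = 5

128-bit reg / 8-bit elem → 16 lanes
whilelt: lane j active iff 3+j < 8 → j < 5 → 5 active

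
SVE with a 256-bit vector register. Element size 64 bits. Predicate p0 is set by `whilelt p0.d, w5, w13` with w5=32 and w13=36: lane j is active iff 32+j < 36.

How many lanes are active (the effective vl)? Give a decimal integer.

register lanes = 256/64 = 4
p0[j] = (32+j < 36); true for j=0..3 → 4 lanes set

vl = 4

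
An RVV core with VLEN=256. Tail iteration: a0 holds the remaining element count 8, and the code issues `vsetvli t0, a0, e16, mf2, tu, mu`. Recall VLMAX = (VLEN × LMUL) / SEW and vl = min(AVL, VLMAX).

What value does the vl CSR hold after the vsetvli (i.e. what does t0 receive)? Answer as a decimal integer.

vl = 8

lanes per group: 256·1/2/16 = 8
vl = min(AVL, VLMAX) = min(8, 8) = 8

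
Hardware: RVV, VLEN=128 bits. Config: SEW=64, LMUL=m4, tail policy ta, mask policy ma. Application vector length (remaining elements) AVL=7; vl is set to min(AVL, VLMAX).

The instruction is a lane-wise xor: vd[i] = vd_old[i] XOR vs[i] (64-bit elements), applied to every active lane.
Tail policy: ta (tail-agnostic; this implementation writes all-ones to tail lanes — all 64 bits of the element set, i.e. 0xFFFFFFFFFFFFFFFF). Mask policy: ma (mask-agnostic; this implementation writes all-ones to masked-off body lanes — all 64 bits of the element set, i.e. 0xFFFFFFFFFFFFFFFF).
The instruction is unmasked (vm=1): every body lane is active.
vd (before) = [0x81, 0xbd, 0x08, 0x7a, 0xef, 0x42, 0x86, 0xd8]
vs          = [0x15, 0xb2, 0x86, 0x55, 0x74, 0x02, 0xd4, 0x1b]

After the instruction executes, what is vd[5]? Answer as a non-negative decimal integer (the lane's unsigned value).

vd[5] = 64

lanes per group: 128·4/64 = 8
vl ← min(7, 8) = 7
[0] xor(0x81,0x15) = 0x94
[1] xor(0xbd,0xb2) = 0x0f
[2] xor(0x08,0x86) = 0x8e
[3] xor(0x7a,0x55) = 0x2f
[4] xor(0xef,0x74) = 0x9b
[5] xor(0x42,0x02) = 0x40
[6] xor(0x86,0xd4) = 0x52
[7] tail/ones = 0xffffffffffffffff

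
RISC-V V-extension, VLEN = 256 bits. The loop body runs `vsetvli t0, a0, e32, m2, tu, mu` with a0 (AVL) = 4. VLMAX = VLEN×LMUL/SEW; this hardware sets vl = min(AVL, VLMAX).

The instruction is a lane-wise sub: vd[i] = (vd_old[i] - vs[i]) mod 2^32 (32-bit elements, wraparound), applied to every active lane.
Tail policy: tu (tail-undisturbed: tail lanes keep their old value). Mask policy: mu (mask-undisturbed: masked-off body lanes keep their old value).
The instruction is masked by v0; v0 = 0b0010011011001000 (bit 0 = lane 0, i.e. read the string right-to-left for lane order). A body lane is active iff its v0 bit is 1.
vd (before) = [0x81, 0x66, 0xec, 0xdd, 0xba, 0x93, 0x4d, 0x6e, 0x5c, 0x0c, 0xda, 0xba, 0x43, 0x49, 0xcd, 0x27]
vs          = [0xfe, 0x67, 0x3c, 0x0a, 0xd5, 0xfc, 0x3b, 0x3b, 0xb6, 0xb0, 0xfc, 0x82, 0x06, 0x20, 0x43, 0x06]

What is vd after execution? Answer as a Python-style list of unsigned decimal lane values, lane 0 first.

VLMAX = (256 × 2) / 32 = 16 lanes
vl = min(AVL, VLMAX) = min(4, 16) = 4
  i=0: mask-off/keep → 129
  i=1: mask-off/keep → 102
  i=2: mask-off/keep → 236
  i=3: sub(0xdd,0x0a) → 211
  i=4: tail/keep → 186
  i=5: tail/keep → 147
  i=6: tail/keep → 77
  i=7: tail/keep → 110
  i=8: tail/keep → 92
  i=9: tail/keep → 12
  i=10: tail/keep → 218
  i=11: tail/keep → 186
  i=12: tail/keep → 67
  i=13: tail/keep → 73
  i=14: tail/keep → 205
  i=15: tail/keep → 39

vd = [129, 102, 236, 211, 186, 147, 77, 110, 92, 12, 218, 186, 67, 73, 205, 39]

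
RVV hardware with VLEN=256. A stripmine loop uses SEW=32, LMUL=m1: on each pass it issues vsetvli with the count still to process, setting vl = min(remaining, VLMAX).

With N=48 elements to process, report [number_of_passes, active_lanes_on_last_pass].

VLMAX = VLEN×LMUL/SEW = 256×1/32 = 8
N=48: ⌈48/8⌉ = 6 iters; last vl = 48 − 5×8 = 8

[iterations, last_vl] = [6, 8]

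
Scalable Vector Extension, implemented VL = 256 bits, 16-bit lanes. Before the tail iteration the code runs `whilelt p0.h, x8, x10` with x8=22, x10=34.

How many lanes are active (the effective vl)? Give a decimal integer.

256-bit reg / 16-bit elem → 16 lanes
active while 22+j < 34, i.e. j ∈ [0,12) capped at 16 ⇒ 12

vl = 12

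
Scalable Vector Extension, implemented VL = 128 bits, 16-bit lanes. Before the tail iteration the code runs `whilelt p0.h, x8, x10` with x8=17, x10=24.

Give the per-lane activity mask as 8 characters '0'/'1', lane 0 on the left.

128-bit reg / 16-bit elem → 8 lanes
p0[j] = (17+j < 24); true for j=0..6 → 7 lanes set
bits (lane 0 leftmost): 11111110

predicate = 11111110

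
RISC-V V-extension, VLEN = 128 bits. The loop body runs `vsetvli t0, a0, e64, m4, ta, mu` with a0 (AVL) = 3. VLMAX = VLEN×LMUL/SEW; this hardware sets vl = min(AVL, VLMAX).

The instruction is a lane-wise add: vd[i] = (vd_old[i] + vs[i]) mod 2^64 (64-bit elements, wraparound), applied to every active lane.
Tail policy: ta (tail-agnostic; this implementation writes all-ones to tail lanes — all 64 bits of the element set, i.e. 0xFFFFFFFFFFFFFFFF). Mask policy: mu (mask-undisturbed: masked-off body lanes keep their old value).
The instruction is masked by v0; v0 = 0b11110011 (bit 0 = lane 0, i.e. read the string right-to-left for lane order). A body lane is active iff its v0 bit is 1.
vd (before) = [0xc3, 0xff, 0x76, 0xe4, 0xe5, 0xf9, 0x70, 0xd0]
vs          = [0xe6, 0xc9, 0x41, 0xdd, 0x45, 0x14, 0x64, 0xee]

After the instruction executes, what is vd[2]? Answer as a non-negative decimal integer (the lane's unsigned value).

lanes per group: 128·4/64 = 8
vl = min(AVL, VLMAX) = min(3, 8) = 3
  i=0: add(0xc3,0xe6) → 425
  i=1: add(0xff,0xc9) → 456
  i=2: mask-off/keep → 118
  i=3: tail/ones → 18446744073709551615
  i=4: tail/ones → 18446744073709551615
  i=5: tail/ones → 18446744073709551615
  i=6: tail/ones → 18446744073709551615
  i=7: tail/ones → 18446744073709551615

vd[2] = 118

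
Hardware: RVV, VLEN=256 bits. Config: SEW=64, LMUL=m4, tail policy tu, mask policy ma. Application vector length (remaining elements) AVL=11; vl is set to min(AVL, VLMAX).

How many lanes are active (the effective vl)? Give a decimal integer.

vl = 11

lanes per group: 256·4/64 = 16
AVL=11 ≤ VLMAX=16, so vl = 11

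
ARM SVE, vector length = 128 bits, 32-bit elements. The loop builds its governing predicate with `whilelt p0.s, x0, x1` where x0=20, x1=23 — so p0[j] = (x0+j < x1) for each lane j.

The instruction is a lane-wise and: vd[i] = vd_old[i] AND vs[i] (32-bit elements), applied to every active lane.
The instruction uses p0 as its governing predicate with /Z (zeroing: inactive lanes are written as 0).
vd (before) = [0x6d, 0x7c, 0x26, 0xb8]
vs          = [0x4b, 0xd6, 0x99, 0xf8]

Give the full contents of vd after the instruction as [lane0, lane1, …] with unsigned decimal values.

128-bit reg / 32-bit elem → 4 lanes
whilelt: lane j active iff 20+j < 23 → j < 3 → 3 active
vd[0] and(0x6d,0x4b) -> 0x49
vd[1] and(0x7c,0xd6) -> 0x54
vd[2] and(0x26,0x99) -> 0x00
vd[3] tail/zero -> 0x00

vd = [73, 84, 0, 0]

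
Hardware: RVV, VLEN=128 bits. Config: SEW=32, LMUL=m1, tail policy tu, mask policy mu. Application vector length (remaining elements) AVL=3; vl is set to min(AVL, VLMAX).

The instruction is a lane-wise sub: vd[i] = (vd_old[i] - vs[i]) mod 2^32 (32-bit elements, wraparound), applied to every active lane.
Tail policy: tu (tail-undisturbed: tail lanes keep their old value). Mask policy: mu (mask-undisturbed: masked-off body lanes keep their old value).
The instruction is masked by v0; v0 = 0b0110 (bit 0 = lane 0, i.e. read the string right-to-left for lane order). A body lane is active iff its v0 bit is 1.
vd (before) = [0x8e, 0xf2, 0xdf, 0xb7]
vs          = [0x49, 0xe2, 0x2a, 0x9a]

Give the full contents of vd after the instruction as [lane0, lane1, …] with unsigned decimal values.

VLMAX = VLEN×LMUL/SEW = 128×1/32 = 4
AVL=3 ≤ VLMAX=4, so vl = 3
  i=0: mask-off/keep → 142
  i=1: sub(0xf2,0xe2) → 16
  i=2: sub(0xdf,0x2a) → 181
  i=3: tail/keep → 183

vd = [142, 16, 181, 183]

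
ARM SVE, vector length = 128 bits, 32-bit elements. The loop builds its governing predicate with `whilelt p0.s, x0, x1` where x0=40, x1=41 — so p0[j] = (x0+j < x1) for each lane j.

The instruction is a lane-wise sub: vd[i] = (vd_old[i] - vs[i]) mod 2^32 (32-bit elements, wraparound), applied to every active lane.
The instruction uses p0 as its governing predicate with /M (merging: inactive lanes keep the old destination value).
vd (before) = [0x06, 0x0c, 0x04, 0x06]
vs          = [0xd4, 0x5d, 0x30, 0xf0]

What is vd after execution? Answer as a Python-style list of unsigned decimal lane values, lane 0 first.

lane count: 128 div 32 = 4
active while 40+j < 41, i.e. j ∈ [0,1) capped at 4 ⇒ 1
lane  0: sub(0x06,0xd4) ⇒ 0xffffff32
lane  1: tail/keep ⇒ 0x0c
lane  2: tail/keep ⇒ 0x04
lane  3: tail/keep ⇒ 0x06

vd = [4294967090, 12, 4, 6]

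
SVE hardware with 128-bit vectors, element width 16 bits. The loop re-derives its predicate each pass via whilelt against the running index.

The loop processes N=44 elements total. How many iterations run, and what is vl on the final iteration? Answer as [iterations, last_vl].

[iterations, last_vl] = [6, 4]

register lanes = 128/16 = 8
44 elements at 8/iter → 6 passes, remainder 4 on the last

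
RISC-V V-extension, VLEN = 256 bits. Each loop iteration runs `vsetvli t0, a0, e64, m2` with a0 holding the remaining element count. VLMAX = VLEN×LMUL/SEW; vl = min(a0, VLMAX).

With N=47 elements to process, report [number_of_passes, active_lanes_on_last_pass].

VLMAX = VLEN×LMUL/SEW = 256×2/64 = 8
47 elements at 8/iter → 6 passes, remainder 7 on the last

[iterations, last_vl] = [6, 7]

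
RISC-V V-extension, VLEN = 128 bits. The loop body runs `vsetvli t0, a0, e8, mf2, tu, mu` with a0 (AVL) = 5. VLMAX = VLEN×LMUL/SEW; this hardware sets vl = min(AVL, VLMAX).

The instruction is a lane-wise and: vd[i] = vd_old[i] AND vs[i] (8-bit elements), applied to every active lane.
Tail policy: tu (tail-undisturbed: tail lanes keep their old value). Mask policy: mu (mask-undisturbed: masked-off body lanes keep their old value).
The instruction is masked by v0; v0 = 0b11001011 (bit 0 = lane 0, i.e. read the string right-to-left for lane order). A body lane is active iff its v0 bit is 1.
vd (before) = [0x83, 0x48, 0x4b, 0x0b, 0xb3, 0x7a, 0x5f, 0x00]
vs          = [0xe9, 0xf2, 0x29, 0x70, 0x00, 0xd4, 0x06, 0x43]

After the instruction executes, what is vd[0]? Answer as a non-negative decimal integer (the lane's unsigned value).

VLMAX = VLEN×LMUL/SEW = 128×1/2/8 = 8
AVL=5 ≤ VLMAX=8, so vl = 5
lane  0: and(0x83,0xe9) ⇒ 0x81
lane  1: and(0x48,0xf2) ⇒ 0x40
lane  2: mask-off/keep ⇒ 0x4b
lane  3: and(0x0b,0x70) ⇒ 0x00
lane  4: mask-off/keep ⇒ 0xb3
lane  5: tail/keep ⇒ 0x7a
lane  6: tail/keep ⇒ 0x5f
lane  7: tail/keep ⇒ 0x00

vd[0] = 129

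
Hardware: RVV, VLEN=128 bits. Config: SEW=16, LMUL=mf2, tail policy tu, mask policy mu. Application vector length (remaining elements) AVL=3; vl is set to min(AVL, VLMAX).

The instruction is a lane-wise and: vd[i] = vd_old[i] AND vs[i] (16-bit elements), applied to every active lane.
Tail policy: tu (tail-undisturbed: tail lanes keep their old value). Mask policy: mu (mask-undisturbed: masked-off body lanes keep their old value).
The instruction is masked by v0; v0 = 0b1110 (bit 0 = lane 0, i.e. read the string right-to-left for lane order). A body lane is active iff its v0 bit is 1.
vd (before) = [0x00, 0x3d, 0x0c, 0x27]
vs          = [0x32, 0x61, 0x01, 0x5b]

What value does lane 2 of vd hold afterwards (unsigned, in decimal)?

VLMAX = (128 × 1/2) / 16 = 4 lanes
vl ← min(3, 4) = 3
vd[0] mask-off/keep -> 0x00
vd[1] and(0x3d,0x61) -> 0x21
vd[2] and(0x0c,0x01) -> 0x00
vd[3] tail/keep -> 0x27

vd[2] = 0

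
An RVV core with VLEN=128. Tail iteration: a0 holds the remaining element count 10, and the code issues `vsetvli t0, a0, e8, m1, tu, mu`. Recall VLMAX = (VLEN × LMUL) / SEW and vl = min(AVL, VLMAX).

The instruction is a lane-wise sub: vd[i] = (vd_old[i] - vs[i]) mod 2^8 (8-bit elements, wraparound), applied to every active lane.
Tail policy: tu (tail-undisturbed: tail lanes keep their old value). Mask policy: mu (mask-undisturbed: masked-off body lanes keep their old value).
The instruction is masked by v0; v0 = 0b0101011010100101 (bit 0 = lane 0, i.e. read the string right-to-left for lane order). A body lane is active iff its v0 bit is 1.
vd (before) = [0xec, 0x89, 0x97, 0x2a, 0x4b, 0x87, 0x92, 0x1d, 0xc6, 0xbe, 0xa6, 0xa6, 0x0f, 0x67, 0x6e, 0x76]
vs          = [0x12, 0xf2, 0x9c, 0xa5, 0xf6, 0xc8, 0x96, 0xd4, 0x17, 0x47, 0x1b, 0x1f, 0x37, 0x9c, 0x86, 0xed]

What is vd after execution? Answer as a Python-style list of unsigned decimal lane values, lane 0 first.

vd = [218, 137, 251, 42, 75, 191, 146, 73, 198, 119, 166, 166, 15, 103, 110, 118]

VLMAX = (128 × 1) / 8 = 16 lanes
AVL=10 ≤ VLMAX=16, so vl = 10
vd[0] sub(0xec,0x12) -> 0xda
vd[1] mask-off/keep -> 0x89
vd[2] sub(0x97,0x9c) -> 0xfb
vd[3] mask-off/keep -> 0x2a
vd[4] mask-off/keep -> 0x4b
vd[5] sub(0x87,0xc8) -> 0xbf
vd[6] mask-off/keep -> 0x92
vd[7] sub(0x1d,0xd4) -> 0x49
vd[8] mask-off/keep -> 0xc6
vd[9] sub(0xbe,0x47) -> 0x77
vd[10] tail/keep -> 0xa6
vd[11] tail/keep -> 0xa6
vd[12] tail/keep -> 0x0f
vd[13] tail/keep -> 0x67
vd[14] tail/keep -> 0x6e
vd[15] tail/keep -> 0x76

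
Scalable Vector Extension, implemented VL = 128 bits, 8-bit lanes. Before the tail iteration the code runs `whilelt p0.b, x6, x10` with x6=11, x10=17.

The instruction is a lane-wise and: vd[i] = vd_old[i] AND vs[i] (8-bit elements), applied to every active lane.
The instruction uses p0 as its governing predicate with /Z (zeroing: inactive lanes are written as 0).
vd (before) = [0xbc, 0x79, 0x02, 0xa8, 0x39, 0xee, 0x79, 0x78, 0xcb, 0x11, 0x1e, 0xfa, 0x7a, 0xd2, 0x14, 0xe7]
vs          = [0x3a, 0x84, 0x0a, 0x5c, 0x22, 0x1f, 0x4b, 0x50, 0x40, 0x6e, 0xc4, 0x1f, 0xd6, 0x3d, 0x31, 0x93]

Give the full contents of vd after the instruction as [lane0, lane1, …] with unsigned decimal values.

vd = [56, 0, 2, 8, 32, 14, 0, 0, 0, 0, 0, 0, 0, 0, 0, 0]

lane count: 128 div 8 = 16
whilelt: lane j active iff 11+j < 17 → j < 6 → 6 active
lane  0: and(0xbc,0x3a) ⇒ 0x38
lane  1: and(0x79,0x84) ⇒ 0x00
lane  2: and(0x02,0x0a) ⇒ 0x02
lane  3: and(0xa8,0x5c) ⇒ 0x08
lane  4: and(0x39,0x22) ⇒ 0x20
lane  5: and(0xee,0x1f) ⇒ 0x0e
lane  6: tail/zero ⇒ 0x00
lane  7: tail/zero ⇒ 0x00
lane  8: tail/zero ⇒ 0x00
lane  9: tail/zero ⇒ 0x00
lane 10: tail/zero ⇒ 0x00
lane 11: tail/zero ⇒ 0x00
lane 12: tail/zero ⇒ 0x00
lane 13: tail/zero ⇒ 0x00
lane 14: tail/zero ⇒ 0x00
lane 15: tail/zero ⇒ 0x00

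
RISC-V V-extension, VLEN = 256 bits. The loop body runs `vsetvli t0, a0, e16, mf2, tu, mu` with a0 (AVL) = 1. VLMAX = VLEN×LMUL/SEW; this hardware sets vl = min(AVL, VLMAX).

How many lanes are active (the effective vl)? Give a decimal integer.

vl = 1

VLMAX = (256 × 1/2) / 16 = 8 lanes
AVL=1 ≤ VLMAX=8, so vl = 1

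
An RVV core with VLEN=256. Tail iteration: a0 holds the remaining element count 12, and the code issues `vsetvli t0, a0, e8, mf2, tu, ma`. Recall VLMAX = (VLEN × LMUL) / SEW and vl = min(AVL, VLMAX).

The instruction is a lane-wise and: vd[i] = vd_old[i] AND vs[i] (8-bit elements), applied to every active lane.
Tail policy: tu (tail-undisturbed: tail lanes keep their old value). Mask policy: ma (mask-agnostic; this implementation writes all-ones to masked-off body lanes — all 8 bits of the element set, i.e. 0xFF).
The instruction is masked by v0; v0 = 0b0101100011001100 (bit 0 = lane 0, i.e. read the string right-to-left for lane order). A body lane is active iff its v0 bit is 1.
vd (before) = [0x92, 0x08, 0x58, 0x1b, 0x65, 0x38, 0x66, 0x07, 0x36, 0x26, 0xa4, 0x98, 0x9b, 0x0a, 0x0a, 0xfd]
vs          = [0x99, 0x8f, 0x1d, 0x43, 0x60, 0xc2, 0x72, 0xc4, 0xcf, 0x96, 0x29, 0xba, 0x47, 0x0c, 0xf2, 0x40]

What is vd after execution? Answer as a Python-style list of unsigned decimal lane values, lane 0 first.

lanes per group: 256·1/2/8 = 16
AVL=12 ≤ VLMAX=16, so vl = 12
vd[0] mask-off/ones -> 0xff
vd[1] mask-off/ones -> 0xff
vd[2] and(0x58,0x1d) -> 0x18
vd[3] and(0x1b,0x43) -> 0x03
vd[4] mask-off/ones -> 0xff
vd[5] mask-off/ones -> 0xff
vd[6] and(0x66,0x72) -> 0x62
vd[7] and(0x07,0xc4) -> 0x04
vd[8] mask-off/ones -> 0xff
vd[9] mask-off/ones -> 0xff
vd[10] mask-off/ones -> 0xff
vd[11] and(0x98,0xba) -> 0x98
vd[12] tail/keep -> 0x9b
vd[13] tail/keep -> 0x0a
vd[14] tail/keep -> 0x0a
vd[15] tail/keep -> 0xfd

vd = [255, 255, 24, 3, 255, 255, 98, 4, 255, 255, 255, 152, 155, 10, 10, 253]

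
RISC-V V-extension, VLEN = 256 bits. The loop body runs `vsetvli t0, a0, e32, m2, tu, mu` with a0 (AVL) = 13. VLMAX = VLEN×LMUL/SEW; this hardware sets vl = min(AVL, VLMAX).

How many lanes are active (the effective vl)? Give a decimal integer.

vl = 13

VLMAX = VLEN×LMUL/SEW = 256×2/32 = 16
vl ← min(13, 16) = 13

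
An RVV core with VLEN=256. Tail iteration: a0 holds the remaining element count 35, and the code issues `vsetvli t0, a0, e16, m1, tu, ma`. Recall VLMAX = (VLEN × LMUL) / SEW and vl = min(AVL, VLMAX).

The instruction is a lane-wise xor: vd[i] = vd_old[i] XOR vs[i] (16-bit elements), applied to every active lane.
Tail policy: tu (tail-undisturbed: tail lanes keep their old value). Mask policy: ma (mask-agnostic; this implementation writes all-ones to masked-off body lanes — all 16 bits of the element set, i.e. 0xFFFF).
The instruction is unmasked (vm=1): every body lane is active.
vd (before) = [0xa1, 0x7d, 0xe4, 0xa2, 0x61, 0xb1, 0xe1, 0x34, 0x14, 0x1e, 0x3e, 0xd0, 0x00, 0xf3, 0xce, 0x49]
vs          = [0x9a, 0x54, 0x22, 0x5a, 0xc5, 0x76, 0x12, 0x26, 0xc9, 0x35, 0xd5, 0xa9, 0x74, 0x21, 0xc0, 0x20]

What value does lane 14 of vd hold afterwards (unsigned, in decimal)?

vd[14] = 14

VLMAX = VLEN×LMUL/SEW = 256×1/16 = 16
AVL=35 > VLMAX=16, so vl = 16
vd[0] xor(0xa1,0x9a) -> 0x3b
vd[1] xor(0x7d,0x54) -> 0x29
vd[2] xor(0xe4,0x22) -> 0xc6
vd[3] xor(0xa2,0x5a) -> 0xf8
vd[4] xor(0x61,0xc5) -> 0xa4
vd[5] xor(0xb1,0x76) -> 0xc7
vd[6] xor(0xe1,0x12) -> 0xf3
vd[7] xor(0x34,0x26) -> 0x12
vd[8] xor(0x14,0xc9) -> 0xdd
vd[9] xor(0x1e,0x35) -> 0x2b
vd[10] xor(0x3e,0xd5) -> 0xeb
vd[11] xor(0xd0,0xa9) -> 0x79
vd[12] xor(0x00,0x74) -> 0x74
vd[13] xor(0xf3,0x21) -> 0xd2
vd[14] xor(0xce,0xc0) -> 0x0e
vd[15] xor(0x49,0x20) -> 0x69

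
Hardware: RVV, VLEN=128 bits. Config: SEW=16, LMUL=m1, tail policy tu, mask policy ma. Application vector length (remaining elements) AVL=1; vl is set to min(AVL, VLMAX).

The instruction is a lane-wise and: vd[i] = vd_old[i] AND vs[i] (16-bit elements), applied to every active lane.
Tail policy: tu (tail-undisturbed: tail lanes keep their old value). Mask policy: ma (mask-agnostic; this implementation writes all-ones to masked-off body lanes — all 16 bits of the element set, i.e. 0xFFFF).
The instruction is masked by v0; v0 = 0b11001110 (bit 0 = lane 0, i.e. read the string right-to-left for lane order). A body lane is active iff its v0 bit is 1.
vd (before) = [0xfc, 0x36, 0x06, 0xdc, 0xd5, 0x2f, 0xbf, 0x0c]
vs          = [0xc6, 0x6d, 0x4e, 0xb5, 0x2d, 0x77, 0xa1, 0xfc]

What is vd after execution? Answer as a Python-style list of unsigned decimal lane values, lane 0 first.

vd = [65535, 54, 6, 220, 213, 47, 191, 12]

VLMAX = (128 × 1) / 16 = 8 lanes
AVL=1 ≤ VLMAX=8, so vl = 1
[0] mask-off/ones = 0xffff
[1] tail/keep = 0x36
[2] tail/keep = 0x06
[3] tail/keep = 0xdc
[4] tail/keep = 0xd5
[5] tail/keep = 0x2f
[6] tail/keep = 0xbf
[7] tail/keep = 0x0c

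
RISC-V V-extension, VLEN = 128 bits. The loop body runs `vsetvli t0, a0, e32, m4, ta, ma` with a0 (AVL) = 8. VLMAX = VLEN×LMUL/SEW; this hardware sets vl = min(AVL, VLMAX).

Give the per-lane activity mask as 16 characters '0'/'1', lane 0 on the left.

lanes per group: 128·4/32 = 16
AVL=8 ≤ VLMAX=16, so vl = 8
bits (lane 0 leftmost): 1111111100000000

predicate = 1111111100000000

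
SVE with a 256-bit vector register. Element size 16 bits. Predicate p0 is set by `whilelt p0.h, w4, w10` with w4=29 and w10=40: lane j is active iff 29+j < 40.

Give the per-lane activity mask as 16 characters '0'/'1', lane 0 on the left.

predicate = 1111111111100000

register lanes = 256/16 = 16
whilelt: lane j active iff 29+j < 40 → j < 11 → 11 active
bits (lane 0 leftmost): 1111111111100000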